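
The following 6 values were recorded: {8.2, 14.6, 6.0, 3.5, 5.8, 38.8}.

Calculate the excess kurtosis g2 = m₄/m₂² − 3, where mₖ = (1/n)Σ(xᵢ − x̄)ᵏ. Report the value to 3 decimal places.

0.612

x̄ = 12.8167
Σ(xᵢ − x̄)² = 882.1283 ⇒ m₂ = 147.02139
Σ(xᵢ − x̄)⁴ = 468387.1906 ⇒ m₄ = 78064.53177
m₂² = 21615.28879
g2 = m₄/m₂² − 3 = 3.61154 − 3 ≈ 0.612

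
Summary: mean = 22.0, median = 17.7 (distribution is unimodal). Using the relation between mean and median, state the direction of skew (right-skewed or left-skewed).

right-skewed

mean − median = 22.0 − 17.7 = 4.3
mean > median ⇒ the longer tail is on the right ⇒ right-skewed (positively skewed).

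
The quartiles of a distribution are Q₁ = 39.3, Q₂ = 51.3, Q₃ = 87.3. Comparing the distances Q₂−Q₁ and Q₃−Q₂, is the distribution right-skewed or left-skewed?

Q₂ − Q₁ = 12.0;  Q₃ − Q₂ = 36.0
Q₃ − Q₂ > Q₂ − Q₁ ⇒ the upper half is more spread out ⇒ right-skewed.

right-skewed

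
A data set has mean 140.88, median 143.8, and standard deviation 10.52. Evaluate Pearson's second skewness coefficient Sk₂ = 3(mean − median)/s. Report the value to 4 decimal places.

Sk₂ = 3(140.88 − 143.8) / 10.52 = 3 × -2.9200 / 10.52
    = -8.7600 / 10.52 ≈ -0.8327

-0.8327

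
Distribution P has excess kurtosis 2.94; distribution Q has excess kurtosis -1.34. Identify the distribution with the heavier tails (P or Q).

P

Higher excess kurtosis ⇒ heavier tails relative to the normal distribution.
2.94 vs -1.34: the larger is 2.94, so P has heavier tails. (P is leptokurtic — heavier-than-normal tails; the other is platykurtic.)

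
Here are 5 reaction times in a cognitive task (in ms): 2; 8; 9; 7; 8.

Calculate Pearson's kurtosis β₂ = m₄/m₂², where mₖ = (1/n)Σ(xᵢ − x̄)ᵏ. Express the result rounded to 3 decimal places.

x̄ = 6.8000
Σ(xᵢ − x̄)² = 30.8000 ⇒ m₂ = 6.16000
Σ(xᵢ − x̄)⁴ = 558.4160 ⇒ m₄ = 111.68320
m₂² = 37.94560
β₂ = m₄/m₂² = 111.68320 / 37.94560 ≈ 2.943

2.943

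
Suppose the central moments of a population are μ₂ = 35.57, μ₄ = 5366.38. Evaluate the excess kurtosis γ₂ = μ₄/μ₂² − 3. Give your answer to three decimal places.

1.241

μ₂² = 35.57² = 1265.22490
μ₄/μ₂² = 5366.38 / 1265.22490 = 4.24144
γ₂ = 4.24144 − 3 ≈ 1.241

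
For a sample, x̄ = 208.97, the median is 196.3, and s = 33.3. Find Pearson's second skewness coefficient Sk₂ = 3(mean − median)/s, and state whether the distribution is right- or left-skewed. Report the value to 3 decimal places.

1.141, right-skewed

Sk₂ = 3(208.97 − 196.3) / 33.3 = 3 × 12.6700 / 33.3
    = 38.0100 / 33.3 ≈ 1.141
Sk₂ > 0 ⇒ mean > median ⇒ right-skewed (positive skew).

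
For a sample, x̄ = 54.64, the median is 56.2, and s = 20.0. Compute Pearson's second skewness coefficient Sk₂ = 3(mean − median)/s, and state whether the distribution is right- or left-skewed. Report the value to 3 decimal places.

Sk₂ = 3(54.64 − 56.2) / 20.0 = 3 × -1.5600 / 20.0
    = -4.6800 / 20.0 ≈ -0.234
Sk₂ < 0 ⇒ mean < median ⇒ left-skewed (negative skew).

-0.234, left-skewed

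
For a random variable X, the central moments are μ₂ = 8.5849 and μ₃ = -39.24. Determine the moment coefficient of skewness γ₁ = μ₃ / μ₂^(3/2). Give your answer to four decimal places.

-1.5600

σ = √μ₂ = √8.5849 = 2.93000
σ³ = μ₂^(3/2) = 25.15376
γ₁ = μ₃/σ³ = -39.24 / 25.15376 ≈ -1.5600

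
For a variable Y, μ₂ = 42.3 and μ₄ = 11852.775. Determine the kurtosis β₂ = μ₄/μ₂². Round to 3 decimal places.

6.624

μ₂² = 42.3² = 1789.29000
μ₄/μ₂² = 11852.775 / 1789.29000 = 6.62429
β₂ ≈ 6.624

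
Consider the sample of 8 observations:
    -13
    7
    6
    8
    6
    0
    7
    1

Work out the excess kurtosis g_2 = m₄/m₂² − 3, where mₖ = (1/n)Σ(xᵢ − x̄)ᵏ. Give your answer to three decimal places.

x̄ = 2.7500
Σ(xᵢ − x̄)² = 343.5000 ⇒ m₂ = 42.93750
Σ(xᵢ − x̄)⁴ = 63236.9063 ⇒ m₄ = 7904.61328
m₂² = 1843.62891
g_2 = m₄/m₂² − 3 = 4.28753 − 3 ≈ 1.288

1.288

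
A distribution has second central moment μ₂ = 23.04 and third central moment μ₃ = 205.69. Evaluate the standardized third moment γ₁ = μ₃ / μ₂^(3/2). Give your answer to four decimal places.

1.8599

σ = √μ₂ = √23.04 = 4.80000
σ³ = μ₂^(3/2) = 110.59200
γ₁ = μ₃/σ³ = 205.69 / 110.59200 ≈ 1.8599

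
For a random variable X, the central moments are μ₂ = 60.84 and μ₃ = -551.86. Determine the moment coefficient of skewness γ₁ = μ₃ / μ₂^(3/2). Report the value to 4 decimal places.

-1.1629

σ = √μ₂ = √60.84 = 7.80000
σ³ = μ₂^(3/2) = 474.55200
γ₁ = μ₃/σ³ = -551.86 / 474.55200 ≈ -1.1629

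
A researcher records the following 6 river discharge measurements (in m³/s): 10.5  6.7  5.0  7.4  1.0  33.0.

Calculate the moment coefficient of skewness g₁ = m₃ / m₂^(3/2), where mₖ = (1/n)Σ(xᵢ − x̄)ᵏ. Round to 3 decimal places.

x̄ = (10.5 + 6.7 + 5.0 + 7.4 + 1.0 + 33.0) / 6 = 10.6000
deviations (xᵢ − x̄): -0.1000, -3.9000, -5.6000, -3.2000, -9.6000, 22.4000
Σ(xᵢ − x̄)² = 650.7400 ⇒ m₂ = 650.7400/6 = 108.45667
Σ(xᵢ − x̄)³ = 10086.9840 ⇒ m₃ = 10086.9840/6 = 1681.16400
m₂^(3/2) = 108.45667^(1.5) = 1129.49517
g₁ = m₃ / m₂^(3/2) = 1681.16400 / 1129.49517 ≈ 1.488

1.488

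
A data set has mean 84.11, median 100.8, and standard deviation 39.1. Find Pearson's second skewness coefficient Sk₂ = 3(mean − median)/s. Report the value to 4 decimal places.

-1.2806

Sk₂ = 3(84.11 − 100.8) / 39.1 = 3 × -16.6900 / 39.1
    = -50.0700 / 39.1 ≈ -1.2806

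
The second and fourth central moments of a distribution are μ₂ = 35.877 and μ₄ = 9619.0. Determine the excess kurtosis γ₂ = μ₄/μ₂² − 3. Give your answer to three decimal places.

μ₂² = 35.877² = 1287.15913
μ₄/μ₂² = 9619.0 / 1287.15913 = 7.47305
γ₂ = 7.47305 − 3 ≈ 4.473

4.473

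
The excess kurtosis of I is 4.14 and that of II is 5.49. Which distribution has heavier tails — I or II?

Higher excess kurtosis ⇒ heavier tails relative to the normal distribution.
4.14 vs 5.49: the larger is 5.49, so II has heavier tails.

II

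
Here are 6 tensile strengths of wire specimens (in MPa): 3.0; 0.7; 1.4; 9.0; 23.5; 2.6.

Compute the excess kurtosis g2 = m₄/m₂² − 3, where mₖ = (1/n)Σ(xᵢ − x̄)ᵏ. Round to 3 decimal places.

x̄ = 6.7000
Σ(xᵢ − x̄)² = 382.1200 ⇒ m₂ = 63.68667
Σ(xᵢ − x̄)⁴ = 82242.4420 ⇒ m₄ = 13707.07367
m₂² = 4055.99151
g2 = m₄/m₂² − 3 = 3.37946 − 3 ≈ 0.379

0.379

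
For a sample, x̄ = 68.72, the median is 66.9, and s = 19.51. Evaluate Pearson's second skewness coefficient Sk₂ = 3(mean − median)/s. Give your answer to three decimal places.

0.280

Sk₂ = 3(68.72 − 66.9) / 19.51 = 3 × 1.8200 / 19.51
    = 5.4600 / 19.51 ≈ 0.280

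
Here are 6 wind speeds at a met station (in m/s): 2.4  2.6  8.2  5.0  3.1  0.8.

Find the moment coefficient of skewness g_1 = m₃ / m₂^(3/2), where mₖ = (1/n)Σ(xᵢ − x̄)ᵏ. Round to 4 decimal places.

0.8407

x̄ = (2.4 + 2.6 + 8.2 + 5.0 + 3.1 + 0.8) / 6 = 3.6833
deviations (xᵢ − x̄): -1.2833, -1.0833, 4.5167, 1.3167, -0.5833, -2.8833
Σ(xᵢ − x̄)² = 33.6083 ⇒ m₂ = 33.6083/6 = 5.60139
Σ(xᵢ − x̄)³ = 66.8694 ⇒ m₃ = 66.8694/6 = 11.14491
m₂^(3/2) = 5.60139^(1.5) = 13.25695
g_1 = m₃ / m₂^(3/2) = 11.14491 / 13.25695 ≈ 0.8407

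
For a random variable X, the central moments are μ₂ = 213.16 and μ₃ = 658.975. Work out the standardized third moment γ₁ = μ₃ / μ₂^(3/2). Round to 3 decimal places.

0.212

σ = √μ₂ = √213.16 = 14.60000
σ³ = μ₂^(3/2) = 3112.13600
γ₁ = μ₃/σ³ = 658.975 / 3112.13600 ≈ 0.212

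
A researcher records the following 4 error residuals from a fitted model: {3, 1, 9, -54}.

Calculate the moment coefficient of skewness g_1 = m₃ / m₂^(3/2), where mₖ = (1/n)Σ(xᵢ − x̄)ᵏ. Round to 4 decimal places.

x̄ = (3 + 1 + 9 - 54) / 4 = -10.2500
deviations (xᵢ − x̄): 13.2500, 11.2500, 19.2500, -43.7500
Σ(xᵢ − x̄)² = 2586.7500 ⇒ m₂ = 2586.7500/4 = 646.68750
Σ(xᵢ − x̄)³ = -72856.8750 ⇒ m₃ = -72856.8750/4 = -18214.21875
m₂^(3/2) = 646.68750^(1.5) = 16445.29618
g_1 = m₃ / m₂^(3/2) = -18214.21875 / 16445.29618 ≈ -1.1076

-1.1076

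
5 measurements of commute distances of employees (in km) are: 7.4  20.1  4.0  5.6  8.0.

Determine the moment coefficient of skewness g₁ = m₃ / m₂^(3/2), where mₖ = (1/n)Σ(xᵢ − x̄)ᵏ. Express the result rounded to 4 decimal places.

1.2731

x̄ = (7.4 + 20.1 + 4.0 + 5.6 + 8.0) / 5 = 9.0200
deviations (xᵢ − x̄): -1.6200, 11.0800, -5.0200, -3.4200, -1.0200
Σ(xᵢ − x̄)² = 163.3280 ⇒ m₂ = 163.3280/5 = 32.66560
Σ(xᵢ − x̄)³ = 1188.4313 ⇒ m₃ = 1188.4313/5 = 237.68626
m₂^(3/2) = 32.66560^(1.5) = 186.69641
g₁ = m₃ / m₂^(3/2) = 237.68626 / 186.69641 ≈ 1.2731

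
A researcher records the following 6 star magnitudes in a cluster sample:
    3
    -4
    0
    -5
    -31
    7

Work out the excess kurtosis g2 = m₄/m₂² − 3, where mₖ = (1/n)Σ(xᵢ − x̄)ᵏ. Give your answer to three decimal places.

x̄ = -5.0000
Σ(xᵢ − x̄)² = 910.0000 ⇒ m₂ = 151.66667
Σ(xᵢ − x̄)⁴ = 482434.0000 ⇒ m₄ = 80405.66667
m₂² = 23002.77778
g2 = m₄/m₂² − 3 = 3.49548 − 3 ≈ 0.495

0.495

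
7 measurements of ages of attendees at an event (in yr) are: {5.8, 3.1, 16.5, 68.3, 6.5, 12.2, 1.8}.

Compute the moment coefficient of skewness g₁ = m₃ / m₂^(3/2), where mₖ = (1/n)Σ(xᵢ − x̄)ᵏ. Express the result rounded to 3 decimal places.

x̄ = (5.8 + 3.1 + 16.5 + 68.3 + 6.5 + 12.2 + 1.8) / 7 = 16.3143
deviations (xᵢ − x̄): -10.5143, -13.2143, 0.1857, 51.9857, -9.8143, -4.1143, -14.5143
Σ(xᵢ − x̄)² = 3311.6286 ⇒ m₂ = 3311.6286/7 = 473.08980
Σ(xᵢ − x̄)³ = 132949.7500 ⇒ m₃ = 132949.7500/7 = 18992.82143
m₂^(3/2) = 473.08980^(1.5) = 10289.99992
g₁ = m₃ / m₂^(3/2) = 18992.82143 / 10289.99992 ≈ 1.846

1.846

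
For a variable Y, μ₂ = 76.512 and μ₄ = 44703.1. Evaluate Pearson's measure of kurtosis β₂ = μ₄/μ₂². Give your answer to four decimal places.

μ₂² = 76.512² = 5854.08614
μ₄/μ₂² = 44703.1 / 5854.08614 = 7.63622
β₂ ≈ 7.6362

7.6362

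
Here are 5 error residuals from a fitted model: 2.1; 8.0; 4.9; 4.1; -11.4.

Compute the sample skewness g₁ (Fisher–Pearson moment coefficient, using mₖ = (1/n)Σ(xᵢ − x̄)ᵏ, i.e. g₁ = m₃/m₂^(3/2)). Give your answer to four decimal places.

x̄ = (2.1 + 8.0 + 4.9 + 4.1 - 11.4) / 5 = 1.5400
deviations (xᵢ − x̄): 0.5600, 6.4600, 3.3600, 2.5600, -12.9400
Σ(xᵢ − x̄)² = 227.3320 ⇒ m₂ = 227.3320/5 = 45.46640
Σ(xᵢ − x̄)³ = -1842.2482 ⇒ m₃ = -1842.2482/5 = -368.44963
m₂^(3/2) = 45.46640^(1.5) = 306.57438
g₁ = m₃ / m₂^(3/2) = -368.44963 / 306.57438 ≈ -1.2018

-1.2018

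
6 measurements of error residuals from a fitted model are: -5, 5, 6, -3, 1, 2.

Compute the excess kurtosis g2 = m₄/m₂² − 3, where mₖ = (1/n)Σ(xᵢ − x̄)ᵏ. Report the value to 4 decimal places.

x̄ = 1.0000
Σ(xᵢ − x̄)² = 94.0000 ⇒ m₂ = 15.66667
Σ(xᵢ − x̄)⁴ = 2434.0000 ⇒ m₄ = 405.66667
m₂² = 245.44444
g2 = m₄/m₂² − 3 = 1.65278 − 3 ≈ -1.3472

-1.3472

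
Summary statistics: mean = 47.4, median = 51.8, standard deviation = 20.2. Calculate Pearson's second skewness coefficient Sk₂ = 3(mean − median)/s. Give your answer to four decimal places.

-0.6535

Sk₂ = 3(47.4 − 51.8) / 20.2 = 3 × -4.4000 / 20.2
    = -13.2000 / 20.2 ≈ -0.6535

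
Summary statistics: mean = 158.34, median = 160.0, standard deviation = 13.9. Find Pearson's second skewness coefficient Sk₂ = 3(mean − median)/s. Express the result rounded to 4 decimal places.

Sk₂ = 3(158.34 − 160.0) / 13.9 = 3 × -1.6600 / 13.9
    = -4.9800 / 13.9 ≈ -0.3583

-0.3583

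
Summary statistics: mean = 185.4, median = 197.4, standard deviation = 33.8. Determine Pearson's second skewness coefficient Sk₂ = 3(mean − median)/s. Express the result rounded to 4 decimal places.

Sk₂ = 3(185.4 − 197.4) / 33.8 = 3 × -12.0000 / 33.8
    = -36.0000 / 33.8 ≈ -1.0651

-1.0651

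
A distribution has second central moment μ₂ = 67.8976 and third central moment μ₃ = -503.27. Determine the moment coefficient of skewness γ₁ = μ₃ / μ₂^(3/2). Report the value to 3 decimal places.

-0.900

σ = √μ₂ = √67.8976 = 8.24000
σ³ = μ₂^(3/2) = 559.47622
γ₁ = μ₃/σ³ = -503.27 / 559.47622 ≈ -0.900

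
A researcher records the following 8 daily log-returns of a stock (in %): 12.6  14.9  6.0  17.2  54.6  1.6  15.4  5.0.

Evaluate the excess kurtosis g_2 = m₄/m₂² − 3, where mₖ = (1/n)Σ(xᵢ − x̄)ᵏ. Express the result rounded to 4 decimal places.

x̄ = 15.9125
Σ(xᵢ − x̄)² = 1932.8288 ⇒ m₂ = 241.60359
Σ(xᵢ − x̄)⁴ = 2306100.7850 ⇒ m₄ = 288262.59812
m₂² = 58372.29651
g_2 = m₄/m₂² − 3 = 4.93835 − 3 ≈ 1.9383

1.9383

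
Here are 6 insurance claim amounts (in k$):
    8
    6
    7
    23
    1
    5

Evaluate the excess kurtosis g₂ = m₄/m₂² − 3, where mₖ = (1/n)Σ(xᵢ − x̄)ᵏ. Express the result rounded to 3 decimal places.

x̄ = 8.3333
Σ(xᵢ − x̄)² = 287.3333 ⇒ m₂ = 47.88889
Σ(xᵢ − x̄)⁴ = 49321.1111 ⇒ m₄ = 8220.18519
m₂² = 2293.34568
g₂ = m₄/m₂² − 3 = 3.58436 − 3 ≈ 0.584

0.584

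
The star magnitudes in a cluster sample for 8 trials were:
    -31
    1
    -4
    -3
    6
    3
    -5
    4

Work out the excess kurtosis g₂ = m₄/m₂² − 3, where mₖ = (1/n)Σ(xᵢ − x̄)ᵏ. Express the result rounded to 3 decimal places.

1.918

x̄ = -3.6250
Σ(xᵢ − x̄)² = 967.8750 ⇒ m₂ = 120.98438
Σ(xᵢ − x̄)⁴ = 575936.6191 ⇒ m₄ = 71992.07739
m₂² = 14637.21899
g₂ = m₄/m₂² − 3 = 4.91843 − 3 ≈ 1.918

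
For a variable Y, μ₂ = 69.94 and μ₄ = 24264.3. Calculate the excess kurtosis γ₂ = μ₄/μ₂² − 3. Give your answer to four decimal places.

1.9604

μ₂² = 69.94² = 4891.60360
μ₄/μ₂² = 24264.3 / 4891.60360 = 4.96040
γ₂ = 4.96040 − 3 ≈ 1.9604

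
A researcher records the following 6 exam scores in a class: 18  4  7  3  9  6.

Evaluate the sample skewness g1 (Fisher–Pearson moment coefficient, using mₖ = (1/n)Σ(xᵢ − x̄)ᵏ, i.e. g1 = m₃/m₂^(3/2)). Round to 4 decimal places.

x̄ = (18 + 4 + 7 + 3 + 9 + 6) / 6 = 7.8333
deviations (xᵢ − x̄): 10.1667, -3.8333, -0.8333, -4.8333, 1.1667, -1.8333
Σ(xᵢ − x̄)² = 146.8333 ⇒ m₂ = 146.8333/6 = 24.47222
Σ(xᵢ − x̄)³ = 876.4444 ⇒ m₃ = 876.4444/6 = 146.07407
m₂^(3/2) = 24.47222^(1.5) = 121.06263
g1 = m₃ / m₂^(3/2) = 146.07407 / 121.06263 ≈ 1.2066

1.2066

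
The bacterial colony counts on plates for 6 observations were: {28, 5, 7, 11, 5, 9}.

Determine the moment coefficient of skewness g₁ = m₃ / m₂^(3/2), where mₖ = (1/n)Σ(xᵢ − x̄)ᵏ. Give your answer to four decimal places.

x̄ = (28 + 5 + 7 + 11 + 5 + 9) / 6 = 10.8333
deviations (xᵢ − x̄): 17.1667, -5.8333, -3.8333, 0.1667, -5.8333, -1.8333
Σ(xᵢ − x̄)² = 380.8333 ⇒ m₂ = 380.8333/6 = 63.47222
Σ(xᵢ − x̄)³ = 4599.4444 ⇒ m₃ = 4599.4444/6 = 766.57407
m₂^(3/2) = 63.47222^(1.5) = 505.67974
g₁ = m₃ / m₂^(3/2) = 766.57407 / 505.67974 ≈ 1.5159

1.5159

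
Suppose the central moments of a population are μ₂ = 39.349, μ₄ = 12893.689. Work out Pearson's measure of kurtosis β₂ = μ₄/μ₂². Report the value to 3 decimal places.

μ₂² = 39.349² = 1548.34380
μ₄/μ₂² = 12893.689 / 1548.34380 = 8.32741
β₂ ≈ 8.327

8.327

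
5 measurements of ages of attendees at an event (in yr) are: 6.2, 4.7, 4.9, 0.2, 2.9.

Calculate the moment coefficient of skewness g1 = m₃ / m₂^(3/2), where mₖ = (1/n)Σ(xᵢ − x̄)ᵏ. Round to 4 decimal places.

-0.6753

x̄ = (6.2 + 4.7 + 4.9 + 0.2 + 2.9) / 5 = 3.7800
deviations (xᵢ − x̄): 2.4200, 0.9200, 1.1200, -3.5800, -0.8800
Σ(xᵢ − x̄)² = 21.5480 ⇒ m₂ = 21.5480/5 = 4.30960
Σ(xᵢ − x̄)³ = -30.2081 ⇒ m₃ = -30.2081/5 = -6.04162
m₂^(3/2) = 4.30960^(1.5) = 8.94655
g1 = m₃ / m₂^(3/2) = -6.04162 / 8.94655 ≈ -0.6753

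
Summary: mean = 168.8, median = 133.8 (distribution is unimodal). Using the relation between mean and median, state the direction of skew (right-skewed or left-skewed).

mean − median = 168.8 − 133.8 = 35.0
mean > median ⇒ the longer tail is on the right ⇒ right-skewed (positively skewed).

right-skewed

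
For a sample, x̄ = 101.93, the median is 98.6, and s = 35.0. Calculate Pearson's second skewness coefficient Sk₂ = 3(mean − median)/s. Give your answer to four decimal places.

0.2854

Sk₂ = 3(101.93 − 98.6) / 35.0 = 3 × 3.3300 / 35.0
    = 9.9900 / 35.0 ≈ 0.2854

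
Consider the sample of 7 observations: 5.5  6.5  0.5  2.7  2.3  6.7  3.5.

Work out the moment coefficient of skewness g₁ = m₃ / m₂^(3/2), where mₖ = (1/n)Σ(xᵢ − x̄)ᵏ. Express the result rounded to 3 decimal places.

-0.101

x̄ = (5.5 + 6.5 + 0.5 + 2.7 + 2.3 + 6.7 + 3.5) / 7 = 3.9571
deviations (xᵢ − x̄): 1.5429, 2.5429, -3.4571, -1.2571, -1.6571, 2.7429, -0.4571
Σ(xᵢ − x̄)² = 32.8571 ⇒ m₂ = 32.8571/7 = 4.69388
Σ(xᵢ − x̄)³ = -7.2020 ⇒ m₃ = -7.2020/7 = -1.02885
m₂^(3/2) = 4.69388^(1.5) = 10.16945
g₁ = m₃ / m₂^(3/2) = -1.02885 / 10.16945 ≈ -0.101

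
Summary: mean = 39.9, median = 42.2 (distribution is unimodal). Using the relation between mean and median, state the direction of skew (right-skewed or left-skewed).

mean − median = 39.9 − 42.2 = -2.3
mean < median ⇒ the longer tail is on the left ⇒ left-skewed (negatively skewed).

left-skewed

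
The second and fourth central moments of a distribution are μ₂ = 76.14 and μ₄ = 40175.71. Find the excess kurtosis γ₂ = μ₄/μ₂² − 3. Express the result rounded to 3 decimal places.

3.930

μ₂² = 76.14² = 5797.29960
μ₄/μ₂² = 40175.71 / 5797.29960 = 6.93007
γ₂ = 6.93007 − 3 ≈ 3.930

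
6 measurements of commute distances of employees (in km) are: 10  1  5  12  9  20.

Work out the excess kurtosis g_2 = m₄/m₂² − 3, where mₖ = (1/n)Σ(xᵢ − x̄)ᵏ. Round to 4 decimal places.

-0.5633

x̄ = 9.5000
Σ(xᵢ − x̄)² = 209.5000 ⇒ m₂ = 34.91667
Σ(xᵢ − x̄)⁴ = 17824.3750 ⇒ m₄ = 2970.72917
m₂² = 1219.17361
g_2 = m₄/m₂² − 3 = 2.43667 − 3 ≈ -0.5633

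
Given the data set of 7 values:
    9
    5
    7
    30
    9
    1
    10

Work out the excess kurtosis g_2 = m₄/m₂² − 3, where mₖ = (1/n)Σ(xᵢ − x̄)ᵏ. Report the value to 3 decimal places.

x̄ = 10.1429
Σ(xᵢ − x̄)² = 516.8571 ⇒ m₂ = 73.83673
Σ(xᵢ − x̄)⁴ = 163265.4402 ⇒ m₄ = 23323.63432
m₂² = 5451.86339
g_2 = m₄/m₂² − 3 = 4.27810 − 3 ≈ 1.278

1.278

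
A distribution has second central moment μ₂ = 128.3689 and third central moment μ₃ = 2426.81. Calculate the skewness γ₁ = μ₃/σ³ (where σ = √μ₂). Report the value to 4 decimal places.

σ = √μ₂ = √128.3689 = 11.33000
σ³ = μ₂^(3/2) = 1454.41964
γ₁ = μ₃/σ³ = 2426.81 / 1454.41964 ≈ 1.6686

1.6686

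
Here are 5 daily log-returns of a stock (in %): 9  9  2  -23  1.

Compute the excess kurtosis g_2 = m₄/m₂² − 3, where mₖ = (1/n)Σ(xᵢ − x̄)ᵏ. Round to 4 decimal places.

x̄ = -0.4000
Σ(xᵢ − x̄)² = 695.2000 ⇒ m₂ = 139.04000
Σ(xᵢ − x̄)⁴ = 276527.7760 ⇒ m₄ = 55305.55520
m₂² = 19332.12160
g_2 = m₄/m₂² − 3 = 2.86081 − 3 ≈ -0.1392

-0.1392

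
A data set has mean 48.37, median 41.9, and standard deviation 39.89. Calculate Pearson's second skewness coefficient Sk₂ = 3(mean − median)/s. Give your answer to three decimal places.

0.487

Sk₂ = 3(48.37 − 41.9) / 39.89 = 3 × 6.4700 / 39.89
    = 19.4100 / 39.89 ≈ 0.487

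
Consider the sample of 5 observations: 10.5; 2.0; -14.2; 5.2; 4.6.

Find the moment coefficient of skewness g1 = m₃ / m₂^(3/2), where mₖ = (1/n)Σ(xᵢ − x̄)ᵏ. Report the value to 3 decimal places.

-1.084

x̄ = (10.5 + 2.0 - 14.2 + 5.2 + 4.6) / 5 = 1.6200
deviations (xᵢ − x̄): 8.8800, 0.3800, -15.8200, 3.5800, 2.9800
Σ(xᵢ − x̄)² = 350.9680 ⇒ m₂ = 350.9680/5 = 70.19360
Σ(xᵢ − x̄)³ = -3186.6811 ⇒ m₃ = -3186.6811/5 = -637.33622
m₂^(3/2) = 70.19360^(1.5) = 588.09336
g1 = m₃ / m₂^(3/2) = -637.33622 / 588.09336 ≈ -1.084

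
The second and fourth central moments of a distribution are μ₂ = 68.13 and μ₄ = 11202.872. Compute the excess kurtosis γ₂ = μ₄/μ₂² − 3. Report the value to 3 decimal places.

μ₂² = 68.13² = 4641.69690
μ₄/μ₂² = 11202.872 / 4641.69690 = 2.41353
γ₂ = 2.41353 − 3 ≈ -0.586

-0.586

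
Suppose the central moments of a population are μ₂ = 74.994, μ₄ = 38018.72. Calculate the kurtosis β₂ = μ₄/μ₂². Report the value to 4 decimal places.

6.7600

μ₂² = 74.994² = 5624.10004
μ₄/μ₂² = 38018.72 / 5624.10004 = 6.75997
β₂ ≈ 6.7600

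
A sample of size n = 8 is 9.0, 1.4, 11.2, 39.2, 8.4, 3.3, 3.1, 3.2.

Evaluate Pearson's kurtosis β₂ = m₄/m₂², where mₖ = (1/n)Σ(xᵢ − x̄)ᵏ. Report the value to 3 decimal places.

5.260

x̄ = 9.8500
Σ(xᵢ − x̄)² = 1070.1600 ⇒ m₂ = 133.77000
Σ(xᵢ − x̄)⁴ = 753027.5000 ⇒ m₄ = 94128.43749
m₂² = 17894.41290
β₂ = m₄/m₂² = 94128.43749 / 17894.41290 ≈ 5.260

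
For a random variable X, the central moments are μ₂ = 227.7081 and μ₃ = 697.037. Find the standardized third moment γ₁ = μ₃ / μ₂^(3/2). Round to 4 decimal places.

0.2029

σ = √μ₂ = √227.7081 = 15.09000
σ³ = μ₂^(3/2) = 3436.11523
γ₁ = μ₃/σ³ = 697.037 / 3436.11523 ≈ 0.2029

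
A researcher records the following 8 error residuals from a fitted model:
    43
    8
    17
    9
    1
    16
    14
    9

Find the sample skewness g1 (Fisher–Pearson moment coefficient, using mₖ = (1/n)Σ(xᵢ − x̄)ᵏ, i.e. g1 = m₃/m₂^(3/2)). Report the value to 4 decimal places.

1.5140

x̄ = (43 + 8 + 17 + 9 + 1 + 16 + 14 + 9) / 8 = 14.6250
deviations (xᵢ − x̄): 28.3750, -6.6250, 2.3750, -5.6250, -13.6250, 1.3750, -0.6250, -5.6250
Σ(xᵢ − x̄)² = 1105.8750 ⇒ m₂ = 1105.8750/8 = 138.23438
Σ(xᵢ − x̄)³ = 19685.5313 ⇒ m₃ = 19685.5313/8 = 2460.69141
m₂^(3/2) = 138.23438^(1.5) = 1625.26461
g1 = m₃ / m₂^(3/2) = 2460.69141 / 1625.26461 ≈ 1.5140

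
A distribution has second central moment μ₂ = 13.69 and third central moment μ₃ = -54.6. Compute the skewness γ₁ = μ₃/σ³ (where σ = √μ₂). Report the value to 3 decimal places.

-1.078

σ = √μ₂ = √13.69 = 3.70000
σ³ = μ₂^(3/2) = 50.65300
γ₁ = μ₃/σ³ = -54.6 / 50.65300 ≈ -1.078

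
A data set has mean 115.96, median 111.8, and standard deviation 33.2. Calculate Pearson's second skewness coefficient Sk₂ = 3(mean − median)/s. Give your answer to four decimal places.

Sk₂ = 3(115.96 − 111.8) / 33.2 = 3 × 4.1600 / 33.2
    = 12.4800 / 33.2 ≈ 0.3759

0.3759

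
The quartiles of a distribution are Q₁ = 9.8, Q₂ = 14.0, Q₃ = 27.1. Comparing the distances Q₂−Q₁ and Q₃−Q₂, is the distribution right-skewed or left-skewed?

right-skewed

Q₂ − Q₁ = 4.2;  Q₃ − Q₂ = 13.1
Q₃ − Q₂ > Q₂ − Q₁ ⇒ the upper half is more spread out ⇒ right-skewed.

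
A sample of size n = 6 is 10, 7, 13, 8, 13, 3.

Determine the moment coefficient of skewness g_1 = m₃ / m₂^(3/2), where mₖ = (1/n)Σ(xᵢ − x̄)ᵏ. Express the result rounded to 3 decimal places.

-0.369

x̄ = (10 + 7 + 13 + 8 + 13 + 3) / 6 = 9.0000
deviations (xᵢ − x̄): 1.0000, -2.0000, 4.0000, -1.0000, 4.0000, -6.0000
Σ(xᵢ − x̄)² = 74.0000 ⇒ m₂ = 74.0000/6 = 12.33333
Σ(xᵢ − x̄)³ = -96.0000 ⇒ m₃ = -96.0000/6 = -16.00000
m₂^(3/2) = 12.33333^(1.5) = 43.31324
g_1 = m₃ / m₂^(3/2) = -16.00000 / 43.31324 ≈ -0.369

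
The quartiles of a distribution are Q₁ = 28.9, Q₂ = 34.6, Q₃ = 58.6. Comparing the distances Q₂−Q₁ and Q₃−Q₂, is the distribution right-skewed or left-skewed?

right-skewed

Q₂ − Q₁ = 5.7;  Q₃ − Q₂ = 24.0
Q₃ − Q₂ > Q₂ − Q₁ ⇒ the upper half is more spread out ⇒ right-skewed.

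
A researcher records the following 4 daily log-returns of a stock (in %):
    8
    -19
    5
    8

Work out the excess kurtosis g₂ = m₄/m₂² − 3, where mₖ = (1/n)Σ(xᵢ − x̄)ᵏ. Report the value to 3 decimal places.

-0.700

x̄ = 0.5000
Σ(xᵢ − x̄)² = 513.0000 ⇒ m₂ = 128.25000
Σ(xᵢ − x̄)⁴ = 151328.2500 ⇒ m₄ = 37832.06250
m₂² = 16448.06250
g₂ = m₄/m₂² − 3 = 2.30009 − 3 ≈ -0.700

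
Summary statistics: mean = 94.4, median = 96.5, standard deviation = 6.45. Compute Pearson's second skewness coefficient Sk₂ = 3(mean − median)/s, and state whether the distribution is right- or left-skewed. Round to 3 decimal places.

-0.977, left-skewed

Sk₂ = 3(94.4 − 96.5) / 6.45 = 3 × -2.1000 / 6.45
    = -6.3000 / 6.45 ≈ -0.977
Sk₂ < 0 ⇒ mean < median ⇒ left-skewed (negative skew).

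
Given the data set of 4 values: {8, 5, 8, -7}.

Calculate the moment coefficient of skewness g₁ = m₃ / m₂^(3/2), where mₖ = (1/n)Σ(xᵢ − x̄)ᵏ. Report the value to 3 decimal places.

x̄ = (8 + 5 + 8 - 7) / 4 = 3.5000
deviations (xᵢ − x̄): 4.5000, 1.5000, 4.5000, -10.5000
Σ(xᵢ − x̄)² = 153.0000 ⇒ m₂ = 153.0000/4 = 38.25000
Σ(xᵢ − x̄)³ = -972.0000 ⇒ m₃ = -972.0000/4 = -243.00000
m₂^(3/2) = 38.25000^(1.5) = 236.56319
g₁ = m₃ / m₂^(3/2) = -243.00000 / 236.56319 ≈ -1.027

-1.027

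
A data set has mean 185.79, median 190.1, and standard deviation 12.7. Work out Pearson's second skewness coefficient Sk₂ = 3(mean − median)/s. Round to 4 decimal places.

-1.0181

Sk₂ = 3(185.79 − 190.1) / 12.7 = 3 × -4.3100 / 12.7
    = -12.9300 / 12.7 ≈ -1.0181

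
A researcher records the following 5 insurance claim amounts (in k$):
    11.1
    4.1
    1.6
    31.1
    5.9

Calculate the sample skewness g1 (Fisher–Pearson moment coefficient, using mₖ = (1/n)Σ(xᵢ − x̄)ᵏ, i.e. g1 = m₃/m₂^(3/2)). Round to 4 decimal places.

1.2026

x̄ = (11.1 + 4.1 + 1.6 + 31.1 + 5.9) / 5 = 10.7600
deviations (xᵢ − x̄): 0.3400, -6.6600, -9.1600, 20.3400, -4.8600
Σ(xᵢ − x̄)² = 565.7120 ⇒ m₂ = 565.7120/5 = 113.14240
Σ(xᵢ − x̄)³ = 7236.2398 ⇒ m₃ = 7236.2398/5 = 1447.24795
m₂^(3/2) = 113.14240^(1.5) = 1203.47779
g1 = m₃ / m₂^(3/2) = 1447.24795 / 1203.47779 ≈ 1.2026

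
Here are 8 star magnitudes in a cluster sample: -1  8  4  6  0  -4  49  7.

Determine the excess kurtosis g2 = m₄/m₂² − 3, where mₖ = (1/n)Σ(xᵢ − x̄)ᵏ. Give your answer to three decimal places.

x̄ = 8.6250
Σ(xᵢ − x̄)² = 1987.8750 ⇒ m₂ = 248.48438
Σ(xᵢ − x̄)⁴ = 2697392.2441 ⇒ m₄ = 337174.03052
m₂² = 61744.48462
g2 = m₄/m₂² − 3 = 5.46080 − 3 ≈ 2.461

2.461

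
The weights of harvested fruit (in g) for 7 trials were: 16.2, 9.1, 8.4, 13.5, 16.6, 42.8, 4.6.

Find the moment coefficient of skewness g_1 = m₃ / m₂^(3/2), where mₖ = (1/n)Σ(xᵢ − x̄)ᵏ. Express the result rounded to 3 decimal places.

x̄ = (16.2 + 9.1 + 8.4 + 13.5 + 16.6 + 42.8 + 4.6) / 7 = 15.8857
deviations (xᵢ − x̄): 0.3143, -6.7857, -7.4857, -2.3857, 0.7143, 26.9143, -11.2857
Σ(xᵢ − x̄)² = 960.1286 ⇒ m₂ = 960.1286/7 = 137.16122
Σ(xᵢ − x̄)³ = 17313.5994 ⇒ m₃ = 17313.5994/7 = 2473.37134
m₂^(3/2) = 137.16122^(1.5) = 1606.37535
g_1 = m₃ / m₂^(3/2) = 2473.37134 / 1606.37535 ≈ 1.540

1.540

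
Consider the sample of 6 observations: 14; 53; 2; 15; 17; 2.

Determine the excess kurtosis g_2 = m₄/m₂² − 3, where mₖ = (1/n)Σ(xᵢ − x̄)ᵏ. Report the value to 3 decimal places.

0.403

x̄ = 17.1667
Σ(xᵢ − x̄)² = 1758.8333 ⇒ m₂ = 293.13889
Σ(xᵢ − x̄)⁴ = 1754675.4861 ⇒ m₄ = 292445.91435
m₂² = 85930.40818
g_2 = m₄/m₂² − 3 = 3.40329 − 3 ≈ 0.403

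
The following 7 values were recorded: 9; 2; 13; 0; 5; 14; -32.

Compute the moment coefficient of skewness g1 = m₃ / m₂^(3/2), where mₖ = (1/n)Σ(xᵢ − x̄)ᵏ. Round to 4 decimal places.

x̄ = (9 + 2 + 13 + 0 + 5 + 14 - 32) / 7 = 1.5714
deviations (xᵢ − x̄): 7.4286, 0.4286, 11.4286, -1.5714, 3.4286, 12.4286, -33.5714
Σ(xᵢ − x̄)² = 1481.7143 ⇒ m₂ = 1481.7143/7 = 211.67347
Σ(xᵢ − x̄)³ = -33977.3878 ⇒ m₃ = -33977.3878/7 = -4853.91254
m₂^(3/2) = 211.67347^(1.5) = 3079.63780
g1 = m₃ / m₂^(3/2) = -4853.91254 / 3079.63780 ≈ -1.5761

-1.5761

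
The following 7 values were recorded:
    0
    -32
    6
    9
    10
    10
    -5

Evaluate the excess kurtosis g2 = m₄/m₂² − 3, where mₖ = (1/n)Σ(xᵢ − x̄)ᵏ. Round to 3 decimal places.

0.918

x̄ = -0.2857
Σ(xᵢ − x̄)² = 1365.4286 ⇒ m₂ = 195.06122
Σ(xᵢ − x̄)⁴ = 1043500.6356 ⇒ m₄ = 149071.51937
m₂² = 38048.88130
g2 = m₄/m₂² − 3 = 3.91789 − 3 ≈ 0.918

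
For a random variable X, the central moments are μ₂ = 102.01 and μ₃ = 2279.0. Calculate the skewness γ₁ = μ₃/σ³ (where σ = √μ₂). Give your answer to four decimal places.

σ = √μ₂ = √102.01 = 10.10000
σ³ = μ₂^(3/2) = 1030.30100
γ₁ = μ₃/σ³ = 2279.0 / 1030.30100 ≈ 2.2120

2.2120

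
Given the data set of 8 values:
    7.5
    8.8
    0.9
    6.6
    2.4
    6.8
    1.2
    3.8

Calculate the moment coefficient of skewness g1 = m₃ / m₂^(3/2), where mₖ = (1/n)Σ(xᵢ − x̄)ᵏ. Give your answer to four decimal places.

-0.0720

x̄ = (7.5 + 8.8 + 0.9 + 6.6 + 2.4 + 6.8 + 1.2 + 3.8) / 8 = 4.7500
deviations (xᵢ − x̄): 2.7500, 4.0500, -3.8500, 1.8500, -2.3500, 2.0500, -3.5500, -0.9500
Σ(xᵢ − x̄)² = 65.4400 ⇒ m₂ = 65.4400/8 = 8.18000
Σ(xᵢ − x̄)³ = -13.4670 ⇒ m₃ = -13.4670/8 = -1.68337
m₂^(3/2) = 8.18000^(1.5) = 23.39537
g1 = m₃ / m₂^(3/2) = -1.68337 / 23.39537 ≈ -0.0720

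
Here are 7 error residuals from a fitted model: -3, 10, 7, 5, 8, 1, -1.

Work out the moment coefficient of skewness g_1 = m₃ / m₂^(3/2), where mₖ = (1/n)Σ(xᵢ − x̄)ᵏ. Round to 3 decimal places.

-0.190

x̄ = (-3 + 10 + 7 + 5 + 8 + 1 - 1) / 7 = 3.8571
deviations (xᵢ − x̄): -6.8571, 6.1429, 3.1429, 1.1429, 4.1429, -2.8571, -4.8571
Σ(xᵢ − x̄)² = 144.8571 ⇒ m₂ = 144.8571/7 = 20.69388
Σ(xᵢ − x̄)³ = -124.8980 ⇒ m₃ = -124.8980/7 = -17.84257
m₂^(3/2) = 20.69388^(1.5) = 94.13753
g_1 = m₃ / m₂^(3/2) = -17.84257 / 94.13753 ≈ -0.190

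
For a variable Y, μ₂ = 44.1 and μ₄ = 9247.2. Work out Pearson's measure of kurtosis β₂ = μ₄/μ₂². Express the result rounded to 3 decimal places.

4.755

μ₂² = 44.1² = 1944.81000
μ₄/μ₂² = 9247.2 / 1944.81000 = 4.75481
β₂ ≈ 4.755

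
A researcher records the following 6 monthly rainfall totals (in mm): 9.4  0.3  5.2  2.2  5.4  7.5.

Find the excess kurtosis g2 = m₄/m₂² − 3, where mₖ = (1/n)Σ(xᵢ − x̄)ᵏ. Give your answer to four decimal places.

-1.1397

x̄ = 5.0000
Σ(xᵢ − x̄)² = 55.7400 ⇒ m₂ = 9.29000
Σ(xᵢ − x̄)⁴ = 963.3330 ⇒ m₄ = 160.55550
m₂² = 86.30410
g2 = m₄/m₂² − 3 = 1.86035 − 3 ≈ -1.1397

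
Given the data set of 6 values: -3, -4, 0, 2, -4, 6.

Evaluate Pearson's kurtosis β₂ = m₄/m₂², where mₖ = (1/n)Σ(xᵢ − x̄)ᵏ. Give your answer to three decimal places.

2.054

x̄ = -0.5000
Σ(xᵢ − x̄)² = 79.5000 ⇒ m₂ = 13.25000
Σ(xᵢ − x̄)⁴ = 2163.3750 ⇒ m₄ = 360.56250
m₂² = 175.56250
β₂ = m₄/m₂² = 360.56250 / 175.56250 ≈ 2.054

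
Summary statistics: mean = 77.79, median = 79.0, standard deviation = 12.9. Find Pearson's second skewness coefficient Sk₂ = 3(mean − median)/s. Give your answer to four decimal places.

Sk₂ = 3(77.79 − 79.0) / 12.9 = 3 × -1.2100 / 12.9
    = -3.6300 / 12.9 ≈ -0.2814

-0.2814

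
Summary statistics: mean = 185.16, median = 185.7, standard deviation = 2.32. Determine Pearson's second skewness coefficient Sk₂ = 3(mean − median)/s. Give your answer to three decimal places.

-0.698

Sk₂ = 3(185.16 − 185.7) / 2.32 = 3 × -0.5400 / 2.32
    = -1.6200 / 2.32 ≈ -0.698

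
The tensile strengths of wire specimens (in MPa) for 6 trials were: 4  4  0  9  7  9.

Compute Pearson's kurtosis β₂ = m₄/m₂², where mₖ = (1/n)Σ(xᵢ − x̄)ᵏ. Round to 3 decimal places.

x̄ = 5.5000
Σ(xᵢ − x̄)² = 61.5000 ⇒ m₂ = 10.25000
Σ(xᵢ − x̄)⁴ = 1230.3750 ⇒ m₄ = 205.06250
m₂² = 105.06250
β₂ = m₄/m₂² = 205.06250 / 105.06250 ≈ 1.952

1.952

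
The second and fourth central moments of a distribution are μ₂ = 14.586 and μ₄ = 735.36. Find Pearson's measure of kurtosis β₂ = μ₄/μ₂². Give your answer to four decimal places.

3.4564

μ₂² = 14.586² = 212.75140
μ₄/μ₂² = 735.36 / 212.75140 = 3.45643
β₂ ≈ 3.4564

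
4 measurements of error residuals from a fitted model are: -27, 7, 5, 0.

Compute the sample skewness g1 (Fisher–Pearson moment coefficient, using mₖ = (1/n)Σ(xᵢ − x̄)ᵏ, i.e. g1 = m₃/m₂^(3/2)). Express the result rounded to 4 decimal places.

-1.0392

x̄ = (-27 + 7 + 5 + 0) / 4 = -3.7500
deviations (xᵢ − x̄): -23.2500, 10.7500, 8.7500, 3.7500
Σ(xᵢ − x̄)² = 746.7500 ⇒ m₂ = 746.7500/4 = 186.68750
Σ(xᵢ − x̄)³ = -10603.1250 ⇒ m₃ = -10603.1250/4 = -2650.78125
m₂^(3/2) = 186.68750^(1.5) = 2550.77916
g1 = m₃ / m₂^(3/2) = -2650.78125 / 2550.77916 ≈ -1.0392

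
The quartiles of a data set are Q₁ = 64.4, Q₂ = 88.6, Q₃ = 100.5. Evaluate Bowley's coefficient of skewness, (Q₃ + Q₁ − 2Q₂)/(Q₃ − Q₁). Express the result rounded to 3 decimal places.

numerator: Q₃ + Q₁ − 2Q₂ = 100.5 + 64.4 − 2×88.6 = -12.3000
denominator: Q₃ − Q₁ = 100.5 − 64.4 = 36.1000
Bowley skewness = -12.3000 / 36.1000 ≈ -0.341

-0.341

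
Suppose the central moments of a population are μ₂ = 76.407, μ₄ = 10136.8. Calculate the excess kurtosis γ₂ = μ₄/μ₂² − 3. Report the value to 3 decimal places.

-1.264

μ₂² = 76.407² = 5838.02965
μ₄/μ₂² = 10136.8 / 5838.02965 = 1.73634
γ₂ = 1.73634 − 3 ≈ -1.264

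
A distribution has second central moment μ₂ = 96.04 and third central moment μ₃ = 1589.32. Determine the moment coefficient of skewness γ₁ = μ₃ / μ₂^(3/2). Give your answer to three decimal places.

1.689

σ = √μ₂ = √96.04 = 9.80000
σ³ = μ₂^(3/2) = 941.19200
γ₁ = μ₃/σ³ = 1589.32 / 941.19200 ≈ 1.689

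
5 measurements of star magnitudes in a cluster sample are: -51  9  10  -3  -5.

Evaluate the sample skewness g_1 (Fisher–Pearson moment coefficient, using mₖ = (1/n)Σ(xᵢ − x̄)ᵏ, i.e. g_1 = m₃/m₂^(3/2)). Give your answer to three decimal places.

x̄ = (-51 + 9 + 10 - 3 - 5) / 5 = -8.0000
deviations (xᵢ − x̄): -43.0000, 17.0000, 18.0000, 5.0000, 3.0000
Σ(xᵢ − x̄)² = 2496.0000 ⇒ m₂ = 2496.0000/5 = 499.20000
Σ(xᵢ − x̄)³ = -68610.0000 ⇒ m₃ = -68610.0000/5 = -13722.00000
m₂^(3/2) = 499.20000^(1.5) = 11153.51781
g_1 = m₃ / m₂^(3/2) = -13722.00000 / 11153.51781 ≈ -1.230

-1.230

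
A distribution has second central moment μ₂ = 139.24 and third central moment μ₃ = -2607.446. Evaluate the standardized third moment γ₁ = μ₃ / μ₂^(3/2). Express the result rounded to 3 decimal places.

σ = √μ₂ = √139.24 = 11.80000
σ³ = μ₂^(3/2) = 1643.03200
γ₁ = μ₃/σ³ = -2607.446 / 1643.03200 ≈ -1.587

-1.587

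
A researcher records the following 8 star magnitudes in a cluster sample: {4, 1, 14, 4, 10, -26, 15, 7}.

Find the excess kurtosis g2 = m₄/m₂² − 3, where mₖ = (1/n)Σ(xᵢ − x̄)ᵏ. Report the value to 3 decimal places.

x̄ = 3.6250
Σ(xᵢ − x̄)² = 1173.8750 ⇒ m₂ = 146.73438
Σ(xᵢ − x̄)⁴ = 800410.4316 ⇒ m₄ = 100051.30396
m₂² = 21530.97681
g2 = m₄/m₂² − 3 = 4.64685 − 3 ≈ 1.647

1.647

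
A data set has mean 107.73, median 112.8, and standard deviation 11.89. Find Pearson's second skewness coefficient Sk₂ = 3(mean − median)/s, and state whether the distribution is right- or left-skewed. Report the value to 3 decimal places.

-1.279, left-skewed

Sk₂ = 3(107.73 − 112.8) / 11.89 = 3 × -5.0700 / 11.89
    = -15.2100 / 11.89 ≈ -1.279
Sk₂ < 0 ⇒ mean < median ⇒ left-skewed (negative skew).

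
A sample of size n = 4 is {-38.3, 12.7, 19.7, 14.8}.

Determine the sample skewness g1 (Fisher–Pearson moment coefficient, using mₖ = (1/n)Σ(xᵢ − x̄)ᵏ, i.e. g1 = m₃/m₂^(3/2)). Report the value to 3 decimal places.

x̄ = (-38.3 + 12.7 + 19.7 + 14.8) / 4 = 2.2250
deviations (xᵢ − x̄): -40.5250, 10.4750, 17.4750, 12.5750
Σ(xᵢ − x̄)² = 2215.5075 ⇒ m₂ = 2215.5075/4 = 553.87687
Σ(xᵢ − x̄)³ = -58078.9121 ⇒ m₃ = -58078.9121/4 = -14519.72803
m₂^(3/2) = 553.87687^(1.5) = 13035.26456
g1 = m₃ / m₂^(3/2) = -14519.72803 / 13035.26456 ≈ -1.114

-1.114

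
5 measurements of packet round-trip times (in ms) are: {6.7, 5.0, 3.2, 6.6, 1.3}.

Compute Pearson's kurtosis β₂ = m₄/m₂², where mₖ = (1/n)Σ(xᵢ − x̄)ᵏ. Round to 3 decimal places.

1.687

x̄ = 4.5600
Σ(xᵢ − x̄)² = 21.4120 ⇒ m₂ = 4.28240
Σ(xᵢ − x̄)⁴ = 154.6960 ⇒ m₄ = 30.93921
m₂² = 18.33895
β₂ = m₄/m₂² = 30.93921 / 18.33895 ≈ 1.687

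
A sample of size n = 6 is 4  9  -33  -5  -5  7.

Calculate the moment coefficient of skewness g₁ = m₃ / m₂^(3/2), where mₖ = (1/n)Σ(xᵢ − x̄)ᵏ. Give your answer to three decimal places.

x̄ = (4 + 9 - 33 - 5 - 5 + 7) / 6 = -3.8333
deviations (xᵢ − x̄): 7.8333, 12.8333, -29.1667, -1.1667, -1.1667, 10.8333
Σ(xᵢ − x̄)² = 1196.8333 ⇒ m₂ = 1196.8333/6 = 199.47222
Σ(xᵢ − x̄)³ = -20949.4444 ⇒ m₃ = -20949.4444/6 = -3491.57407
m₂^(3/2) = 199.47222^(1.5) = 2817.23866
g₁ = m₃ / m₂^(3/2) = -3491.57407 / 2817.23866 ≈ -1.239

-1.239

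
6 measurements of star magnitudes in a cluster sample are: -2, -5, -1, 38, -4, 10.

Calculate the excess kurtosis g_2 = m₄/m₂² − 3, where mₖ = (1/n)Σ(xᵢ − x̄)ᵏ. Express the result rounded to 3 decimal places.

0.432

x̄ = 6.0000
Σ(xᵢ − x̄)² = 1374.0000 ⇒ m₂ = 229.00000
Σ(xᵢ − x̄)⁴ = 1079970.0000 ⇒ m₄ = 179995.00000
m₂² = 52441.00000
g_2 = m₄/m₂² − 3 = 3.43233 − 3 ≈ 0.432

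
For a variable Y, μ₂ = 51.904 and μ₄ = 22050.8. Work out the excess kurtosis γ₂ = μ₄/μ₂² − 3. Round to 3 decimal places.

μ₂² = 51.904² = 2694.02522
μ₄/μ₂² = 22050.8 / 2694.02522 = 8.18508
γ₂ = 8.18508 − 3 ≈ 5.185

5.185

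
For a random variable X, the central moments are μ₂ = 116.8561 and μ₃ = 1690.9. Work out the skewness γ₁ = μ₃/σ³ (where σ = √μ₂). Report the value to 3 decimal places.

σ = √μ₂ = √116.8561 = 10.81000
σ³ = μ₂^(3/2) = 1263.21444
γ₁ = μ₃/σ³ = 1690.9 / 1263.21444 ≈ 1.339

1.339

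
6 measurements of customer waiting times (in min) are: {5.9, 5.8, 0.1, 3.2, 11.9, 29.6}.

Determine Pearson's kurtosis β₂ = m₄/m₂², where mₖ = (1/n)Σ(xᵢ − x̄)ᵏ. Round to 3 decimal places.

3.302

x̄ = 9.4167
Σ(xᵢ − x̄)² = 564.4283 ⇒ m₂ = 94.07139
Σ(xᵢ − x̄)⁴ = 175337.7681 ⇒ m₄ = 29222.96136
m₂² = 8849.42621
β₂ = m₄/m₂² = 29222.96136 / 8849.42621 ≈ 3.302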